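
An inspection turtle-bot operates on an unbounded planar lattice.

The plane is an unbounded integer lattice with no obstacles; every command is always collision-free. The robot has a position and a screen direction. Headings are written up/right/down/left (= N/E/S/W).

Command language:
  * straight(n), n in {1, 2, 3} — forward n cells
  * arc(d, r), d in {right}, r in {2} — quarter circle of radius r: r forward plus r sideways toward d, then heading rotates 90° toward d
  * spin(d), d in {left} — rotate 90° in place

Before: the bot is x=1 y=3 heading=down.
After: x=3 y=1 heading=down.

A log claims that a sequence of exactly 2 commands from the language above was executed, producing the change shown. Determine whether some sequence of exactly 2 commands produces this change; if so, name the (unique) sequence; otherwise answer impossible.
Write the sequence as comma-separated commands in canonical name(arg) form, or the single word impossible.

key: heading stays S — rotations cancel among the 2 commands
initial: x=1 y=3 heading=down
1. spin(left) → x=1 y=3 heading=right
2. arc(right, 2) → x=3 y=1 heading=down
no other 2-command option fits: unique.

spin(left), arc(right, 2)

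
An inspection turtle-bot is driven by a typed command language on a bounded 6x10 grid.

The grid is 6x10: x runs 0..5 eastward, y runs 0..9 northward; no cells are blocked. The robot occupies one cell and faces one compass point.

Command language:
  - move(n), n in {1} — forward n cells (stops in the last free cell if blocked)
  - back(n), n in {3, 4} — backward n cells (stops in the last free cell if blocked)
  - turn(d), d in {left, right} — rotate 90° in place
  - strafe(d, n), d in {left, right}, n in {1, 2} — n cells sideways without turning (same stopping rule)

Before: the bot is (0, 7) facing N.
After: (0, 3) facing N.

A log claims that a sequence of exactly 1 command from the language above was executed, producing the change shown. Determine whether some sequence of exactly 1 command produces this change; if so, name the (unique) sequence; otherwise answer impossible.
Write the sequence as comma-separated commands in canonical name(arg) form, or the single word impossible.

key: still facing N — the one step turns nothing
start: (0, 7) facing N
[1] after back(4): (0, 3) facing N
no other 1-command option fits: unique.

back(4)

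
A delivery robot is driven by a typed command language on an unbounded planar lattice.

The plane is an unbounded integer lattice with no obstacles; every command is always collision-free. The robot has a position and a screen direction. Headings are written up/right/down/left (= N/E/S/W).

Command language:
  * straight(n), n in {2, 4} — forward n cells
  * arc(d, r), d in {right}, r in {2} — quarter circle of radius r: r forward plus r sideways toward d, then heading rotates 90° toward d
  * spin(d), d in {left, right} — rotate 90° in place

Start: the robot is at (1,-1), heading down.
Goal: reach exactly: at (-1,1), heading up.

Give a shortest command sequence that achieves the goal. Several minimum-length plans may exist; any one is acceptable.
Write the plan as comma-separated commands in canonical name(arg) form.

spin(right), arc(right, 2)

start: at (1,-1), heading down
[1] after spin(right): at (1,-1), heading left
[2] after arc(right, 2): at (-1,1), heading up
minimal: 2 command(s), checked below 2.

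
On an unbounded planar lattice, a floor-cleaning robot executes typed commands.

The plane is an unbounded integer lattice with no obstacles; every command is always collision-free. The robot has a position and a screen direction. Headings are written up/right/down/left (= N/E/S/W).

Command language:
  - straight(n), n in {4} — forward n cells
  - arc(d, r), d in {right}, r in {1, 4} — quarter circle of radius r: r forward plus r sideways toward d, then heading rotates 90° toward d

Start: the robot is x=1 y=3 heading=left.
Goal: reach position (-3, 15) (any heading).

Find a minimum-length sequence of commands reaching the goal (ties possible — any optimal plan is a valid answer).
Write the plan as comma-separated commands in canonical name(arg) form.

arc(right, 4), straight(4), straight(4)

start: x=1 y=3 heading=left
[1] after arc(right, 4): x=-3 y=7 heading=up
[2] after straight(4): x=-3 y=11 heading=up
[3] after straight(4): x=-3 y=15 heading=up
shorter routes all fall short; 3 is best.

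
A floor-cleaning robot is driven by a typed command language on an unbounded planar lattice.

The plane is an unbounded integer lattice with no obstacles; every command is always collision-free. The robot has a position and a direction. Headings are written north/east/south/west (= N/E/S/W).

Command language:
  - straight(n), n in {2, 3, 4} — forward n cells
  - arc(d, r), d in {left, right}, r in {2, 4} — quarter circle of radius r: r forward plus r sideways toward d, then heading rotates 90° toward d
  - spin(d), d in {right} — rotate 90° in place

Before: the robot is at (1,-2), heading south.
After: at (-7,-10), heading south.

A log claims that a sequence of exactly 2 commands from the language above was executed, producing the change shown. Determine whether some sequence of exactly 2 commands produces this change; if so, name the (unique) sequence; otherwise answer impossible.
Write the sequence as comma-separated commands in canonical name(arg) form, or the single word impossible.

key: heading stays S — rotations cancel among the 2 commands
from: at (1,-2), heading south
[1] after arc(right, 4): at (-3,-6), heading west
[2] after arc(left, 4): at (-7,-10), heading south
uniquely the one of 64 2-step routes that fits.

arc(right, 4), arc(left, 4)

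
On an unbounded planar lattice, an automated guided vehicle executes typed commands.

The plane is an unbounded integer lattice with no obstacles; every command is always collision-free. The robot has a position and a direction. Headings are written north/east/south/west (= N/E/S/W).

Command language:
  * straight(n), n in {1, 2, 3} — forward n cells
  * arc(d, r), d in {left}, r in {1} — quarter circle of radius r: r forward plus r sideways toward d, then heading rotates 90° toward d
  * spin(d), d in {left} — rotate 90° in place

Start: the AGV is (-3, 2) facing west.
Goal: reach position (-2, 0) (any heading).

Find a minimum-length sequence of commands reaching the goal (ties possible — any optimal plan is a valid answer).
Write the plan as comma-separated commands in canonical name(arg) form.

arc(left, 1), arc(left, 1), straight(1)

begin: (-3, 2) facing west
[1] after arc(left, 1): (-4, 1) facing south
[2] after arc(left, 1): (-3, 0) facing east
[3] after straight(1): (-2, 0) facing east
no 2-step plan works, so 3 is optimal.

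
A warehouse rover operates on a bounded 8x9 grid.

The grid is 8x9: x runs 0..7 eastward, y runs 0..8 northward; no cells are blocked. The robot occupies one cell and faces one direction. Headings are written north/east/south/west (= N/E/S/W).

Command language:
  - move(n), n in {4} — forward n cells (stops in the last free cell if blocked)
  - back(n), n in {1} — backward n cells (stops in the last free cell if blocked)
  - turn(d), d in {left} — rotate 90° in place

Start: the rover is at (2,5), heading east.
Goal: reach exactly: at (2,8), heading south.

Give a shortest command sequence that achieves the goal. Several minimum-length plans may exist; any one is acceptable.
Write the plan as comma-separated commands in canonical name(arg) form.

begin: at (2,5), heading east
1. turn(left) → at (2,5), heading north
2. move(4) → at (2,8), heading north
3. turn(left) → at (2,8), heading west
4. turn(left) → at (2,8), heading south
nothing shorter than 4 reaches the goal.

turn(left), move(4), turn(left), turn(left)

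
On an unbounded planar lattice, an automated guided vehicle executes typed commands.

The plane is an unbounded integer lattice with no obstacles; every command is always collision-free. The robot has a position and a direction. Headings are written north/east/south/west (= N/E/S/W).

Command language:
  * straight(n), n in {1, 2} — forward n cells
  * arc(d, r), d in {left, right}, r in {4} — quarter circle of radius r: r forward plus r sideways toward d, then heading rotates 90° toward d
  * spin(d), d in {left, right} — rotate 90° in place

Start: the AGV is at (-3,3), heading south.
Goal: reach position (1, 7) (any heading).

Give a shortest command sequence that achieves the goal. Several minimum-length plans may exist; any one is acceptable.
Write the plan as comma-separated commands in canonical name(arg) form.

spin(left), arc(left, 4)

begin: at (-3,3), heading south
1. spin(left) → at (-3,3), heading east
2. arc(left, 4) → at (1,7), heading north
minimal: 2 command(s), checked below 2.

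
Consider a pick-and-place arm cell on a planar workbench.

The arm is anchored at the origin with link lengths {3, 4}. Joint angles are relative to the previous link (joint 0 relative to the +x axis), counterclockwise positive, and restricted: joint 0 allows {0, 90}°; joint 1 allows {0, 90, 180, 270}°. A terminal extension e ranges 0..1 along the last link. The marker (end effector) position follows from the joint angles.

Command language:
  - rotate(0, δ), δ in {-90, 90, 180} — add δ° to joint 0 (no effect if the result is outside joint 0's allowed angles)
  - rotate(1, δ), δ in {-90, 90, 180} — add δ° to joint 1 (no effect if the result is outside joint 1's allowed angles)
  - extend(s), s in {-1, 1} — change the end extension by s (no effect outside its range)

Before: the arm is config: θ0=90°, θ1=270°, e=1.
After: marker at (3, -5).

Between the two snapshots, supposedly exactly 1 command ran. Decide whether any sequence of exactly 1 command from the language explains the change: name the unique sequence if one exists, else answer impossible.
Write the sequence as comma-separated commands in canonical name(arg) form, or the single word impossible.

rotate(0, -90)

initial: config: θ0=90°, θ1=270°, e=1
t=1 rotate(0, -90) ⇒ config: θ0=0°, θ1=270°, e=1
no other 1-command option fits: unique.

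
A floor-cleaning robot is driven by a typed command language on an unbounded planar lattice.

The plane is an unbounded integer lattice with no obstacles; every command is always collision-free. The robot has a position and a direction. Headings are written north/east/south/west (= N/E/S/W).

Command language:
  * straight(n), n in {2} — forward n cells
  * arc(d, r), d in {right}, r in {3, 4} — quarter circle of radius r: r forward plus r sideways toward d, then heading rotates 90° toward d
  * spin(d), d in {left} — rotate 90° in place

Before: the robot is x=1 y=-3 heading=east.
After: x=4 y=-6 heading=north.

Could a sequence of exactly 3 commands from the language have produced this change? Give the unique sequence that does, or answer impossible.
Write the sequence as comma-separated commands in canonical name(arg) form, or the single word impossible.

key: order matters: swapping arc(right, 3) and spin(left) lands elsewhere
initial: x=1 y=-3 heading=east
[1] after arc(right, 3): x=4 y=-6 heading=south
[2] after spin(left): x=4 y=-6 heading=east
[3] after spin(left): x=4 y=-6 heading=north
uniquely the one of 64 3-step routes that fits.

arc(right, 3), spin(left), spin(left)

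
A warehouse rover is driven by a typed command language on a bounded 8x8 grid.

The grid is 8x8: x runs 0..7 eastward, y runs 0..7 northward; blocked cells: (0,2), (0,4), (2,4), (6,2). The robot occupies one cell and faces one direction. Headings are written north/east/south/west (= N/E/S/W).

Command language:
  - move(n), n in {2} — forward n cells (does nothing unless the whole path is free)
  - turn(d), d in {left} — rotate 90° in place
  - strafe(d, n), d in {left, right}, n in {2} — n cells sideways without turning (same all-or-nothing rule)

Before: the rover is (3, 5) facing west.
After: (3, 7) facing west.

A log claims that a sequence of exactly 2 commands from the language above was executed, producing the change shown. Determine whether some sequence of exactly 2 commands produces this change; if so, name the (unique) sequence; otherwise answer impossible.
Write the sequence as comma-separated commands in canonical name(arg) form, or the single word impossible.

strafe(right, 2), strafe(right, 2)

key: the second strafe(right, 2) would leave the grid, so it does nothing
t0: (3, 5) facing west
[1] after strafe(right, 2): (3, 7) facing west
[2] after strafe(right, 2): (3, 7) facing west
all 16 alternatives checked — unique.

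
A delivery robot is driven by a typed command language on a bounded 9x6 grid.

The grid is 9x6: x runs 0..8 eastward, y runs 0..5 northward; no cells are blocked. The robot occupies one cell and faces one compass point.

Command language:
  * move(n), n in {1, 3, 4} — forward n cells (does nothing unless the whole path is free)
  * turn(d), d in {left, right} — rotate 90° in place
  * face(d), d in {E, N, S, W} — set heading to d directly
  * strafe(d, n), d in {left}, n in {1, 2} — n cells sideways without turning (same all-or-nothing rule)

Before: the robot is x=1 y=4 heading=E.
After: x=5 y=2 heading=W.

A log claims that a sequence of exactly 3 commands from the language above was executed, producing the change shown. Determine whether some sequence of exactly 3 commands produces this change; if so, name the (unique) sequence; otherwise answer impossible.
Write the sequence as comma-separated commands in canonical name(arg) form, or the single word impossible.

move(4), face(W), strafe(left, 2)

key: position moved to (5,2) AND the heading swung to W — translation plus rotation needed
begin: x=1 y=4 heading=E
[1] after move(4): x=5 y=4 heading=E
[2] after face(W): x=5 y=4 heading=W
[3] after strafe(left, 2): x=5 y=2 heading=W
uniquely the one of 1331 3-step routes that fits.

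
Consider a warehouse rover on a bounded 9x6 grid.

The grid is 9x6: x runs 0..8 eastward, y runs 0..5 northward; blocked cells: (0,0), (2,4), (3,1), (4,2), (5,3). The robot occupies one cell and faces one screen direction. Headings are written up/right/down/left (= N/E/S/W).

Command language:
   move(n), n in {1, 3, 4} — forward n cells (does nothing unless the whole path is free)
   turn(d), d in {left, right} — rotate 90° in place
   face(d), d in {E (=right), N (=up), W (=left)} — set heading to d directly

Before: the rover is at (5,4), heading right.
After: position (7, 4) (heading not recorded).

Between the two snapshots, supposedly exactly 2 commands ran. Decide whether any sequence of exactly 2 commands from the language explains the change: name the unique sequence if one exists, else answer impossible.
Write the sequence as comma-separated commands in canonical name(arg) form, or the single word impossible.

move(1), move(1)

t0: at (5,4), heading right
t=1 move(1) ⇒ at (6,4), heading right
t=2 move(1) ⇒ at (7,4), heading right
no other 2-command option fits: unique.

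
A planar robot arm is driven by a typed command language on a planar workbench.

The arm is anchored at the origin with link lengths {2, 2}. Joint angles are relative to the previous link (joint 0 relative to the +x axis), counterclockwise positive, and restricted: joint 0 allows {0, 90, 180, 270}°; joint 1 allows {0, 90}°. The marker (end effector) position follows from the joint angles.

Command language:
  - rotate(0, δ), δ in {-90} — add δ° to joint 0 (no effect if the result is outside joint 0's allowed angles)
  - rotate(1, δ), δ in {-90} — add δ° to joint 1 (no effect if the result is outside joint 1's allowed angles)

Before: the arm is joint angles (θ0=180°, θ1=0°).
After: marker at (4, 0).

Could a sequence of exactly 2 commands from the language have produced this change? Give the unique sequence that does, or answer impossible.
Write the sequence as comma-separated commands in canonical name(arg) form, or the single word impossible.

rotate(0, -90), rotate(0, -90)

initial: joint angles (θ0=180°, θ1=0°)
[1] after rotate(0, -90): joint angles (θ0=90°, θ1=0°)
[2] after rotate(0, -90): joint angles (θ0=0°, θ1=0°)
uniquely the one of 4 2-step routes that fits.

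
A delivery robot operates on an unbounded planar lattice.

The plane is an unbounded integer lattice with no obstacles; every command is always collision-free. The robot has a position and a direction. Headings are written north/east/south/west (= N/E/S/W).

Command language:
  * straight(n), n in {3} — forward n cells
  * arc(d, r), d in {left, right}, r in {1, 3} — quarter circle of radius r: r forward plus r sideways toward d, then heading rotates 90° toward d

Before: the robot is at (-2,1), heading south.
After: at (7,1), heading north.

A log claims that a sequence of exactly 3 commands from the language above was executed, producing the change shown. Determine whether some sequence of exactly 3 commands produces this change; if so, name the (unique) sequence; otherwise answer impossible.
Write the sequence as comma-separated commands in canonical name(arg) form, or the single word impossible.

arc(left, 3), straight(3), arc(left, 3)

key: cell and facing (now N) both changed — the 3 commands mix motion and turning
begin: at (-2,1), heading south
step 1 (arc(left, 3)): at (1,-2), heading east
step 2 (straight(3)): at (4,-2), heading east
step 3 (arc(left, 3)): at (7,1), heading north
no rival 3-sequence matches.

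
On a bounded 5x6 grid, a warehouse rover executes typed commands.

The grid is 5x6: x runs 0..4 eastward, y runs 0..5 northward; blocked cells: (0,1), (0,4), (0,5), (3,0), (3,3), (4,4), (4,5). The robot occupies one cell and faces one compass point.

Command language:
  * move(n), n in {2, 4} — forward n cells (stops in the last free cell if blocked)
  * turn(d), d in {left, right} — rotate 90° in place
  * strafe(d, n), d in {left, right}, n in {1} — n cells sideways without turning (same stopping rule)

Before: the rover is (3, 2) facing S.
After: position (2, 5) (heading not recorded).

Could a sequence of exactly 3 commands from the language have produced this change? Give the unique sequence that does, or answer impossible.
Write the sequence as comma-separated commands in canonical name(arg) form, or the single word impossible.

all 216 sequences checked — none match.

impossible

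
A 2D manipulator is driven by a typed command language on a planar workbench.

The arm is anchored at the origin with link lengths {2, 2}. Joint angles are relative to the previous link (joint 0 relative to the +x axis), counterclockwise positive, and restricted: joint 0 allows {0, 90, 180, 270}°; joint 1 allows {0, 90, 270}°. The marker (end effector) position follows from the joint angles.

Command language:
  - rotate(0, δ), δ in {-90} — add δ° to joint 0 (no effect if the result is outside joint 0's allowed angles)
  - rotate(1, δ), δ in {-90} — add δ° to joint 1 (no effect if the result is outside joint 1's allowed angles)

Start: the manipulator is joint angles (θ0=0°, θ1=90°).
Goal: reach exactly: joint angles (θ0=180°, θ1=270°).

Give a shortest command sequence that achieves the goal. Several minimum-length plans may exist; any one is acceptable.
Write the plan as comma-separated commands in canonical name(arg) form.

rotate(0, -90), rotate(0, -90), rotate(1, -90), rotate(1, -90)

initial: joint angles (θ0=0°, θ1=90°)
1. rotate(0, -90) → joint angles (θ0=270°, θ1=90°)
2. rotate(0, -90) → joint angles (θ0=180°, θ1=90°)
3. rotate(1, -90) → joint angles (θ0=180°, θ1=0°)
4. rotate(1, -90) → joint angles (θ0=180°, θ1=270°)
minimal: 4 command(s), checked below 4.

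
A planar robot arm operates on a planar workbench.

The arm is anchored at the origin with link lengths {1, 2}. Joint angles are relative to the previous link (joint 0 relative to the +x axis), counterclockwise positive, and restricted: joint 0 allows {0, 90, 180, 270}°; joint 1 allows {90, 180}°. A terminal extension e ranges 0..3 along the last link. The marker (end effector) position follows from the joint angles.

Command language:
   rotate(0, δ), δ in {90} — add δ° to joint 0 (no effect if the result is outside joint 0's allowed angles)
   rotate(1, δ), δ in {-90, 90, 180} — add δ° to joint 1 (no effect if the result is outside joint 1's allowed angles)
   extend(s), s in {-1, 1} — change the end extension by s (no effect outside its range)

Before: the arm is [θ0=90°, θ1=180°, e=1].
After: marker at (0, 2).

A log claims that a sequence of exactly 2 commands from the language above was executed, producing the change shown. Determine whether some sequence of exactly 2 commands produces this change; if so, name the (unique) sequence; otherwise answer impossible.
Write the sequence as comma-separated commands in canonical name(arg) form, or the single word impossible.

initial: [θ0=90°, θ1=180°, e=1]
[1] after rotate(0, 90): [θ0=180°, θ1=180°, e=1]
[2] after rotate(0, 90): [θ0=270°, θ1=180°, e=1]
no other 2-command option fits: unique.

rotate(0, 90), rotate(0, 90)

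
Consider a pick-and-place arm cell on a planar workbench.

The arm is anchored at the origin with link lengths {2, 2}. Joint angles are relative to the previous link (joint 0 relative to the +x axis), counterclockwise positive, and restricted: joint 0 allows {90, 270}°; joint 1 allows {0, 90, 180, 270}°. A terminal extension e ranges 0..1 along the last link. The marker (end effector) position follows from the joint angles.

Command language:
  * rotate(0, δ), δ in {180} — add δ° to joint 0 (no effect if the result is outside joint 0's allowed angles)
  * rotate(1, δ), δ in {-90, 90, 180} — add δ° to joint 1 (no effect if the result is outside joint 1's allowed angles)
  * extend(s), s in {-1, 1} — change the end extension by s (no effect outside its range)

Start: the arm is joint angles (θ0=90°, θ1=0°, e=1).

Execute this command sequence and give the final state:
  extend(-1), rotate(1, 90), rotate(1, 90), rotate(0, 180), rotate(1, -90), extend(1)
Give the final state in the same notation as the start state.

joint angles (θ0=270°, θ1=90°, e=1)

t0: joint angles (θ0=90°, θ1=0°, e=1)
step 1 (extend(-1)): joint angles (θ0=90°, θ1=0°, e=0)
step 2 (rotate(1, 90)): joint angles (θ0=90°, θ1=90°, e=0)
step 3 (rotate(1, 90)): joint angles (θ0=90°, θ1=180°, e=0)
step 4 (rotate(0, 180)): joint angles (θ0=270°, θ1=180°, e=0)
step 5 (rotate(1, -90)): joint angles (θ0=270°, θ1=90°, e=0)
step 6 (extend(1)): joint angles (θ0=270°, θ1=90°, e=1)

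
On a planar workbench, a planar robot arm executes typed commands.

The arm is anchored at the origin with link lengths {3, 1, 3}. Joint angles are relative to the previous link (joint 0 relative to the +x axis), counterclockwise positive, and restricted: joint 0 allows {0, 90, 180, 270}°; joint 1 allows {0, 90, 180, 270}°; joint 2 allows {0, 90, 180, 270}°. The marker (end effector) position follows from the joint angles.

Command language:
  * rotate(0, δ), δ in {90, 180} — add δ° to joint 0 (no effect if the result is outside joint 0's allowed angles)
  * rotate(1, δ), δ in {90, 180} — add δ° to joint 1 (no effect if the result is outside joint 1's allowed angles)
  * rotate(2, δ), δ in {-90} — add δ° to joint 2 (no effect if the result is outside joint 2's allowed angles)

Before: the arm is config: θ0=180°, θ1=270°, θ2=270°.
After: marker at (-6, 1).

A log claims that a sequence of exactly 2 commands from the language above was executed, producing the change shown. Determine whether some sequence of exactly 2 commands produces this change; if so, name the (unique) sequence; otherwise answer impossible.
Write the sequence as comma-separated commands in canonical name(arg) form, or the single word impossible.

rotate(2, -90), rotate(2, -90)

begin: config: θ0=180°, θ1=270°, θ2=270°
[1] after rotate(2, -90): config: θ0=180°, θ1=270°, θ2=180°
[2] after rotate(2, -90): config: θ0=180°, θ1=270°, θ2=90°
no rival 2-sequence matches.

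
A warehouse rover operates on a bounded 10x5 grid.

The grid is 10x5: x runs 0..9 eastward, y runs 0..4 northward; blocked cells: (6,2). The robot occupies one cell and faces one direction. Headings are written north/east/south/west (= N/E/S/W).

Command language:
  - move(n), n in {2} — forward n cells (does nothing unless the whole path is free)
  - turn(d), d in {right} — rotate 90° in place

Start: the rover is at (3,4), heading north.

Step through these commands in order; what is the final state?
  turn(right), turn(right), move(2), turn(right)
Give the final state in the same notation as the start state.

start: at (3,4), heading north
step 1 (turn(right)): at (3,4), heading east
step 2 (turn(right)): at (3,4), heading south
step 3 (move(2)): at (3,2), heading south
step 4 (turn(right)): at (3,2), heading west

at (3,2), heading west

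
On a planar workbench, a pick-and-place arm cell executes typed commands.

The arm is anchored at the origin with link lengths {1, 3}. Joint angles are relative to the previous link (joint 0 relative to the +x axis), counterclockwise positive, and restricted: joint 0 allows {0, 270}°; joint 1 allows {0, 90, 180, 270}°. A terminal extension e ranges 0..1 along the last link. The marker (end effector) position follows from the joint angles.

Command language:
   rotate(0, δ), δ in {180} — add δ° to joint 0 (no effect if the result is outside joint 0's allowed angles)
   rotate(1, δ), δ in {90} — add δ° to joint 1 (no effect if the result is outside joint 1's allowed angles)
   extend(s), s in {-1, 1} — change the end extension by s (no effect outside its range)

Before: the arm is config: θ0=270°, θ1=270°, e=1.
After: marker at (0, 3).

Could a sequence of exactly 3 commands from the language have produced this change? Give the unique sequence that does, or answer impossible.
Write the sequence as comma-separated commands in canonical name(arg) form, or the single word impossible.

rotate(1, 90), rotate(1, 90), rotate(1, 90)

initial: config: θ0=270°, θ1=270°, e=1
1. rotate(1, 90) → config: θ0=270°, θ1=0°, e=1
2. rotate(1, 90) → config: θ0=270°, θ1=90°, e=1
3. rotate(1, 90) → config: θ0=270°, θ1=180°, e=1
no other 3-command option fits: unique.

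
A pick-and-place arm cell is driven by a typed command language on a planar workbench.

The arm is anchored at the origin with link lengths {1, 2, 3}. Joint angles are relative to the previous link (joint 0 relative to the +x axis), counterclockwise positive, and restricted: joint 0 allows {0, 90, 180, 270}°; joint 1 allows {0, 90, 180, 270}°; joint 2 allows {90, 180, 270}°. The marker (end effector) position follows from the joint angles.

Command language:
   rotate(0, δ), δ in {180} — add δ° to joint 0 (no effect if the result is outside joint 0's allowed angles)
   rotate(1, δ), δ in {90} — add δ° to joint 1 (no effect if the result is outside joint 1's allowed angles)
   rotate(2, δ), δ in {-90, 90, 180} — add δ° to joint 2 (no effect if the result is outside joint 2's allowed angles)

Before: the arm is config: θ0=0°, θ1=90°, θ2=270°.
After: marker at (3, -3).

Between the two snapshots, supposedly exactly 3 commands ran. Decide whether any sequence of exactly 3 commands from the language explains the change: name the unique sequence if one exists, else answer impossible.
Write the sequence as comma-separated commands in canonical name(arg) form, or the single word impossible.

from: config: θ0=0°, θ1=90°, θ2=270°
t=1 rotate(1, 90) ⇒ config: θ0=0°, θ1=180°, θ2=270°
t=2 rotate(1, 90) ⇒ config: θ0=0°, θ1=270°, θ2=270°
t=3 rotate(1, 90) ⇒ config: θ0=0°, θ1=0°, θ2=270°
no rival 3-sequence matches.

rotate(1, 90), rotate(1, 90), rotate(1, 90)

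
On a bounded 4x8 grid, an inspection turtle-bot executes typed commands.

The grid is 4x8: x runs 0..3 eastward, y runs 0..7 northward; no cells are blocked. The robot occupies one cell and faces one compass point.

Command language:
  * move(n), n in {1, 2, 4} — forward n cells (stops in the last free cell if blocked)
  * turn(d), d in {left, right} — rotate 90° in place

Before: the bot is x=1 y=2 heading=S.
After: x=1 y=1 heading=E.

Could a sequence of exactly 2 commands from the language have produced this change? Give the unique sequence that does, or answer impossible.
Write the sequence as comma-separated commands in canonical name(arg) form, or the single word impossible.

key: cell and facing (now E) both changed — the 2 commands mix motion and turning
t0: x=1 y=2 heading=S
t=1 move(1) ⇒ x=1 y=1 heading=S
t=2 turn(left) ⇒ x=1 y=1 heading=E
all 25 alternatives checked — unique.

move(1), turn(left)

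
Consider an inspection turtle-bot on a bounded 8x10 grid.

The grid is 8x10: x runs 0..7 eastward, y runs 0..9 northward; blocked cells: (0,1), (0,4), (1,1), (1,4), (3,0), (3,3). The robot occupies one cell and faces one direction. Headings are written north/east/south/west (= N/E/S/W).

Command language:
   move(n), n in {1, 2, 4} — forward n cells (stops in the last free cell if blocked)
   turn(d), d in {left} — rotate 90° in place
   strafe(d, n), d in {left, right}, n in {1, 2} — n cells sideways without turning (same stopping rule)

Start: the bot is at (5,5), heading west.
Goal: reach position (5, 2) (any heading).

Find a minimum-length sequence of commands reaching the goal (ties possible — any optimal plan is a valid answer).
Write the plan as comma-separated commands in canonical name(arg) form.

initial: at (5,5), heading west
[1] after strafe(left, 1): at (5,4), heading west
[2] after strafe(left, 2): at (5,2), heading west
no 1-step plan works, so 2 is optimal.

strafe(left, 1), strafe(left, 2)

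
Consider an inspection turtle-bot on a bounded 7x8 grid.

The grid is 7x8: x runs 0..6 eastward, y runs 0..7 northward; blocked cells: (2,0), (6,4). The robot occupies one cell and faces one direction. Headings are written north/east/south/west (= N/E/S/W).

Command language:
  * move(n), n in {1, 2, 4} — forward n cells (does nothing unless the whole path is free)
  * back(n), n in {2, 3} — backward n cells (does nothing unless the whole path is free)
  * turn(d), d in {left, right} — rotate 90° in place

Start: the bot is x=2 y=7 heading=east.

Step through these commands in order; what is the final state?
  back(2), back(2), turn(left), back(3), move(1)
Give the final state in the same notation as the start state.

initial: x=2 y=7 heading=east
1. back(2) → x=0 y=7 heading=east
2. back(2) → x=0 y=7 heading=east
3. turn(left) → x=0 y=7 heading=north
4. back(3) → x=0 y=4 heading=north
5. move(1) → x=0 y=5 heading=north

x=0 y=5 heading=north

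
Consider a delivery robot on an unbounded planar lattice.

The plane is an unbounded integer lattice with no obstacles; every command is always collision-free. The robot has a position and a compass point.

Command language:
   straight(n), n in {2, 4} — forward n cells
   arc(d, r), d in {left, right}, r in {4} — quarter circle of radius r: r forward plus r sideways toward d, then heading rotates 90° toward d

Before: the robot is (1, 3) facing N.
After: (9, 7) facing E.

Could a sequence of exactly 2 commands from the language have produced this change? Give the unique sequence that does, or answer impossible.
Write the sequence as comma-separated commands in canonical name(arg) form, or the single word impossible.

key: running straight(4) before arc(right, 4) would end elsewhere — order is forced
from: (1, 3) facing N
step 1 (arc(right, 4)): (5, 7) facing E
step 2 (straight(4)): (9, 7) facing E
uniquely the one of 16 2-step routes that fits.

arc(right, 4), straight(4)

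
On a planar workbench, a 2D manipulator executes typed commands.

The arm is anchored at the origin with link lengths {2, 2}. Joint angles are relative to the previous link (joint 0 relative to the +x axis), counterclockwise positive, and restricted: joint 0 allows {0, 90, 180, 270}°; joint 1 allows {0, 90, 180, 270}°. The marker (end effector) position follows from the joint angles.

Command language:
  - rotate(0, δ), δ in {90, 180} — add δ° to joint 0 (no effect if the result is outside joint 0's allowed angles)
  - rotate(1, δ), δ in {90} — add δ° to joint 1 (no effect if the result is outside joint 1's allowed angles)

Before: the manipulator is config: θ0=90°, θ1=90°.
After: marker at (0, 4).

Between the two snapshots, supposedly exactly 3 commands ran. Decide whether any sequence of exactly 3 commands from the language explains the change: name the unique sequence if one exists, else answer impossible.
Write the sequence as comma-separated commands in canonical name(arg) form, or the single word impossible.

rotate(1, 90), rotate(1, 90), rotate(1, 90)

t0: config: θ0=90°, θ1=90°
[1] after rotate(1, 90): config: θ0=90°, θ1=180°
[2] after rotate(1, 90): config: θ0=90°, θ1=270°
[3] after rotate(1, 90): config: θ0=90°, θ1=0°
uniquely the one of 27 3-step routes that fits.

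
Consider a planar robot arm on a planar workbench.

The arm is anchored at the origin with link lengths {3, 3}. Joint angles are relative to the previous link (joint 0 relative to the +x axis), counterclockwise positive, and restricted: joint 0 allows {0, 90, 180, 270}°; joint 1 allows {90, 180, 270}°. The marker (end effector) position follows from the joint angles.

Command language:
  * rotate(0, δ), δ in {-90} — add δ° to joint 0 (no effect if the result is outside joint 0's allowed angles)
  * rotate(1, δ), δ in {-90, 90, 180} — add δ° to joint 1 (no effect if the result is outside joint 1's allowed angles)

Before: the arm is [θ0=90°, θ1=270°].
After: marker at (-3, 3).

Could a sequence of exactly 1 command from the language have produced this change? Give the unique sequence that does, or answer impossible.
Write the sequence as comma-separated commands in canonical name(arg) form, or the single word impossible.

initial: [θ0=90°, θ1=270°]
[1] after rotate(1, 180): [θ0=90°, θ1=90°]
no rival 1-sequence matches.

rotate(1, 180)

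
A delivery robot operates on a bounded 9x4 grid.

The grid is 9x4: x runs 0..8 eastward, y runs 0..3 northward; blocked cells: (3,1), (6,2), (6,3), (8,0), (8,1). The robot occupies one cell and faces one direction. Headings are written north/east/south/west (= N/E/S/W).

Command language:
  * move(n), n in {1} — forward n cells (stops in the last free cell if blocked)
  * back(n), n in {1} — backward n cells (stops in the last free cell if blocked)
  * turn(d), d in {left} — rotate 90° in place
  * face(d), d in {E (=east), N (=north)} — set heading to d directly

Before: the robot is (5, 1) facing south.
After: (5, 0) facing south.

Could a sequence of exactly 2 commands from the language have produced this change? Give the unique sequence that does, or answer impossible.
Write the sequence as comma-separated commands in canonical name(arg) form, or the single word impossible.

move(1), move(1)

key: still facing S at the end — nothing in the sequence rotates
begin: (5, 1) facing south
[1] after move(1): (5, 0) facing south
[2] after move(1): (5, 0) facing south
no rival 2-sequence matches.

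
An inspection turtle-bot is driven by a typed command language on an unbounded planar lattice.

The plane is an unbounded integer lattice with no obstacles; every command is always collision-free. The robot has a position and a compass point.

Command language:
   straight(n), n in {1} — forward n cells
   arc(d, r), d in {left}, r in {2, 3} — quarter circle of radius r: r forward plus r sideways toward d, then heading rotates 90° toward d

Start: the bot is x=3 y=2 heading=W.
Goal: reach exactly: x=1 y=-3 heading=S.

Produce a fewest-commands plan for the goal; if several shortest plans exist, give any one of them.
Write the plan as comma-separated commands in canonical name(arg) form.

arc(left, 2), straight(1), straight(1), straight(1)

from: x=3 y=2 heading=W
[1] after arc(left, 2): x=1 y=0 heading=S
[2] after straight(1): x=1 y=-1 heading=S
[3] after straight(1): x=1 y=-2 heading=S
[4] after straight(1): x=1 y=-3 heading=S
no 3-step plan works, so 4 is optimal.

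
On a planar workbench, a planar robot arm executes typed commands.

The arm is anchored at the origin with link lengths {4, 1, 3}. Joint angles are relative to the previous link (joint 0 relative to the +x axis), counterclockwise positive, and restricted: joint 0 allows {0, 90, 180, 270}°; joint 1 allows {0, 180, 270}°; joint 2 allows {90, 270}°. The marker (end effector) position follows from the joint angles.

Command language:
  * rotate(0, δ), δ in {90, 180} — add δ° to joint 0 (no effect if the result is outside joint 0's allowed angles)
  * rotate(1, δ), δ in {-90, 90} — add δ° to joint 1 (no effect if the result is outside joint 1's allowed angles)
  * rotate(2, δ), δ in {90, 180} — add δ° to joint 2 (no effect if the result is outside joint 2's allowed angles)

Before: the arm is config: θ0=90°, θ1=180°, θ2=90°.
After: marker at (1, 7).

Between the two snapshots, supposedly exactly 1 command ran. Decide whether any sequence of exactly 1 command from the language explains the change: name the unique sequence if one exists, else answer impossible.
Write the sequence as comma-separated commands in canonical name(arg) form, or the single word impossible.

from: config: θ0=90°, θ1=180°, θ2=90°
1. rotate(1, 90) → config: θ0=90°, θ1=270°, θ2=90°
no other 1-command option fits: unique.

rotate(1, 90)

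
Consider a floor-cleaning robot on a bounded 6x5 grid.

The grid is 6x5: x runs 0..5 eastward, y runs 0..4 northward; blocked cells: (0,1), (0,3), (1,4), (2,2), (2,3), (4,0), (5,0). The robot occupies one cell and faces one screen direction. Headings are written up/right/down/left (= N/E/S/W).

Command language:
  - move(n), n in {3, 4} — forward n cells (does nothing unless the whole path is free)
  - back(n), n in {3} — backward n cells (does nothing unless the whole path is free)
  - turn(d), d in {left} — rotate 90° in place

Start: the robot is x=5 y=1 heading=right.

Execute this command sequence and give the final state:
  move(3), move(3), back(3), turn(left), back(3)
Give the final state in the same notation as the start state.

t0: x=5 y=1 heading=right
[1] after move(3): x=5 y=1 heading=right
[2] after move(3): x=5 y=1 heading=right
[3] after back(3): x=2 y=1 heading=right
[4] after turn(left): x=2 y=1 heading=up
[5] after back(3): x=2 y=1 heading=up

x=2 y=1 heading=up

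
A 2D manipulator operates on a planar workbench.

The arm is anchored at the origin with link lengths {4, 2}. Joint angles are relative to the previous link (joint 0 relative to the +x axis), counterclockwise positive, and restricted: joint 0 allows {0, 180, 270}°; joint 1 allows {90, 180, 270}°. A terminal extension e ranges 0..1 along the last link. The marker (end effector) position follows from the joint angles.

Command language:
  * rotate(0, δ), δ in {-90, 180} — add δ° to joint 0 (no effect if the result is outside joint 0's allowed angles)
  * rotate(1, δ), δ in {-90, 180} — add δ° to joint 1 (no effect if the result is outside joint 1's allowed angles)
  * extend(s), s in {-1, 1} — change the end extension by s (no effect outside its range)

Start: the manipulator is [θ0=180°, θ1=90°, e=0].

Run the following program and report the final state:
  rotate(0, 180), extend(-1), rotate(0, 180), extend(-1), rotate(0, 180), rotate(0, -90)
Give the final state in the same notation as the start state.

initial: [θ0=180°, θ1=90°, e=0]
t=1 rotate(0, 180) ⇒ [θ0=0°, θ1=90°, e=0]
t=2 extend(-1) ⇒ [θ0=0°, θ1=90°, e=0]
t=3 rotate(0, 180) ⇒ [θ0=180°, θ1=90°, e=0]
t=4 extend(-1) ⇒ [θ0=180°, θ1=90°, e=0]
t=5 rotate(0, 180) ⇒ [θ0=0°, θ1=90°, e=0]
t=6 rotate(0, -90) ⇒ [θ0=270°, θ1=90°, e=0]

[θ0=270°, θ1=90°, e=0]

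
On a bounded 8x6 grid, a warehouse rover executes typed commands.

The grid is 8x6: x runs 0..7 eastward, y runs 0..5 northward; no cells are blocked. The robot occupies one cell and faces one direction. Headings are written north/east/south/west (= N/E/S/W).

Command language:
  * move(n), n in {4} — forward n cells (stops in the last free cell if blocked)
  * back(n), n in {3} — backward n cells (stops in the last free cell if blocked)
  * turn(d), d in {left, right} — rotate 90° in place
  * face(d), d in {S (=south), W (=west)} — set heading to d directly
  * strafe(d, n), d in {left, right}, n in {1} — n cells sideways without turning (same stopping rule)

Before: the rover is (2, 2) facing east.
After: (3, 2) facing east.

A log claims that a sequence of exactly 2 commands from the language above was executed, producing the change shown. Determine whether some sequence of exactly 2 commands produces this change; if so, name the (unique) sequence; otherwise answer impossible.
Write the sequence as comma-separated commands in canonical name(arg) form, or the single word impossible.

move(4), back(3)

key: still facing E at the end — nothing in the sequence rotates
t0: (2, 2) facing east
[1] after move(4): (6, 2) facing east
[2] after back(3): (3, 2) facing east
all 64 alternatives checked — unique.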